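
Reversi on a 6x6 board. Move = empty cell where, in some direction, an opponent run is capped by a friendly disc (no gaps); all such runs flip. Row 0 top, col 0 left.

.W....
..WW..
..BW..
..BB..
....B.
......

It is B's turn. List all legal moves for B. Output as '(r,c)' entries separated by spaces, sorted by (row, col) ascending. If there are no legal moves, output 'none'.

(0,0): no bracket -> illegal
(0,2): flips 1 -> legal
(0,3): flips 2 -> legal
(0,4): flips 1 -> legal
(1,0): no bracket -> illegal
(1,1): no bracket -> illegal
(1,4): flips 1 -> legal
(2,1): no bracket -> illegal
(2,4): flips 1 -> legal
(3,4): no bracket -> illegal

Answer: (0,2) (0,3) (0,4) (1,4) (2,4)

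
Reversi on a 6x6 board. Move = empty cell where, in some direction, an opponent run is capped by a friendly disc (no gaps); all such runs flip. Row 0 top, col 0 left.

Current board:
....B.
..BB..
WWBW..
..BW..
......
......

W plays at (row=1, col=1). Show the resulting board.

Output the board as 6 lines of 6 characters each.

Place W at (1,1); scan 8 dirs for brackets.
Dir NW: first cell '.' (not opp) -> no flip
Dir N: first cell '.' (not opp) -> no flip
Dir NE: first cell '.' (not opp) -> no flip
Dir W: first cell '.' (not opp) -> no flip
Dir E: opp run (1,2) (1,3), next='.' -> no flip
Dir SW: first cell 'W' (not opp) -> no flip
Dir S: first cell 'W' (not opp) -> no flip
Dir SE: opp run (2,2) capped by W -> flip
All flips: (2,2)

Answer: ....B.
.WBB..
WWWW..
..BW..
......
......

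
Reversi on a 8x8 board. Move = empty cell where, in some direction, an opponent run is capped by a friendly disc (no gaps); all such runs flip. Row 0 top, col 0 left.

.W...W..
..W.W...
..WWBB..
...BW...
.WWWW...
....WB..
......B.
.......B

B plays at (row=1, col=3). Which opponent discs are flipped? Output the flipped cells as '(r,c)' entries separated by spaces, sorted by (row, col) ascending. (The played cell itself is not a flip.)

Dir NW: first cell '.' (not opp) -> no flip
Dir N: first cell '.' (not opp) -> no flip
Dir NE: first cell '.' (not opp) -> no flip
Dir W: opp run (1,2), next='.' -> no flip
Dir E: opp run (1,4), next='.' -> no flip
Dir SW: opp run (2,2), next='.' -> no flip
Dir S: opp run (2,3) capped by B -> flip
Dir SE: first cell 'B' (not opp) -> no flip

Answer: (2,3)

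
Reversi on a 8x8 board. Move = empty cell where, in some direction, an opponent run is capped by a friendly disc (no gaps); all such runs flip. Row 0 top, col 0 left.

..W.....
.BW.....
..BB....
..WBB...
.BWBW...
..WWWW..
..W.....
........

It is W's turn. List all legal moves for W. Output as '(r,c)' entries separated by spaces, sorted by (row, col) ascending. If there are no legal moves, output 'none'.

(0,0): flips 3 -> legal
(0,1): no bracket -> illegal
(1,0): flips 1 -> legal
(1,3): flips 3 -> legal
(1,4): flips 1 -> legal
(2,0): flips 1 -> legal
(2,1): no bracket -> illegal
(2,4): flips 2 -> legal
(2,5): flips 2 -> legal
(3,0): flips 1 -> legal
(3,1): no bracket -> illegal
(3,5): flips 2 -> legal
(4,0): flips 1 -> legal
(4,5): flips 2 -> legal
(5,0): flips 1 -> legal
(5,1): no bracket -> illegal

Answer: (0,0) (1,0) (1,3) (1,4) (2,0) (2,4) (2,5) (3,0) (3,5) (4,0) (4,5) (5,0)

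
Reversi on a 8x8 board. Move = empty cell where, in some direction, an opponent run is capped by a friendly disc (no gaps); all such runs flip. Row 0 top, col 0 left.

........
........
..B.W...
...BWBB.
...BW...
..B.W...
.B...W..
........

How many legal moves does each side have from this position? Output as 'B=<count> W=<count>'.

-- B to move --
(1,3): flips 1 -> legal
(1,4): no bracket -> illegal
(1,5): flips 1 -> legal
(2,3): no bracket -> illegal
(2,5): flips 1 -> legal
(4,5): flips 1 -> legal
(5,3): flips 1 -> legal
(5,5): flips 1 -> legal
(5,6): no bracket -> illegal
(6,3): no bracket -> illegal
(6,4): no bracket -> illegal
(6,6): no bracket -> illegal
(7,4): no bracket -> illegal
(7,5): no bracket -> illegal
(7,6): flips 2 -> legal
B mobility = 7
-- W to move --
(1,1): flips 2 -> legal
(1,2): no bracket -> illegal
(1,3): no bracket -> illegal
(2,1): no bracket -> illegal
(2,3): no bracket -> illegal
(2,5): no bracket -> illegal
(2,6): flips 1 -> legal
(2,7): no bracket -> illegal
(3,1): no bracket -> illegal
(3,2): flips 2 -> legal
(3,7): flips 2 -> legal
(4,1): no bracket -> illegal
(4,2): flips 2 -> legal
(4,5): no bracket -> illegal
(4,6): flips 1 -> legal
(4,7): no bracket -> illegal
(5,0): no bracket -> illegal
(5,1): no bracket -> illegal
(5,3): no bracket -> illegal
(6,0): no bracket -> illegal
(6,2): no bracket -> illegal
(6,3): no bracket -> illegal
(7,0): flips 3 -> legal
(7,1): no bracket -> illegal
(7,2): no bracket -> illegal
W mobility = 7

Answer: B=7 W=7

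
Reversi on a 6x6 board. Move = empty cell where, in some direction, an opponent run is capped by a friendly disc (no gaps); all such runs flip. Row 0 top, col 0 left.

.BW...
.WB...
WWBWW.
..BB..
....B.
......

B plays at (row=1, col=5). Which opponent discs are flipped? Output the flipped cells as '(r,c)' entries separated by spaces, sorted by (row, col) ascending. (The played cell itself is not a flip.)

Dir NW: first cell '.' (not opp) -> no flip
Dir N: first cell '.' (not opp) -> no flip
Dir NE: edge -> no flip
Dir W: first cell '.' (not opp) -> no flip
Dir E: edge -> no flip
Dir SW: opp run (2,4) capped by B -> flip
Dir S: first cell '.' (not opp) -> no flip
Dir SE: edge -> no flip

Answer: (2,4)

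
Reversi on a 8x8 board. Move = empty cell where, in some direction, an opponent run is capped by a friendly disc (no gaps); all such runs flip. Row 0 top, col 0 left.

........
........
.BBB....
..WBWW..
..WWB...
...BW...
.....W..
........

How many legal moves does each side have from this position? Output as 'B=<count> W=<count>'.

-- B to move --
(2,4): flips 1 -> legal
(2,5): no bracket -> illegal
(2,6): flips 1 -> legal
(3,1): flips 2 -> legal
(3,6): flips 2 -> legal
(4,1): flips 3 -> legal
(4,5): flips 1 -> legal
(4,6): no bracket -> illegal
(5,1): flips 1 -> legal
(5,2): flips 2 -> legal
(5,5): flips 1 -> legal
(5,6): no bracket -> illegal
(6,3): no bracket -> illegal
(6,4): flips 1 -> legal
(6,6): no bracket -> illegal
(7,4): no bracket -> illegal
(7,5): no bracket -> illegal
(7,6): flips 4 -> legal
B mobility = 11
-- W to move --
(1,0): flips 1 -> legal
(1,1): no bracket -> illegal
(1,2): flips 2 -> legal
(1,3): flips 2 -> legal
(1,4): flips 1 -> legal
(2,0): no bracket -> illegal
(2,4): flips 1 -> legal
(3,0): no bracket -> illegal
(3,1): no bracket -> illegal
(4,5): flips 1 -> legal
(5,2): flips 1 -> legal
(5,5): no bracket -> illegal
(6,2): flips 2 -> legal
(6,3): flips 1 -> legal
(6,4): flips 1 -> legal
W mobility = 10

Answer: B=11 W=10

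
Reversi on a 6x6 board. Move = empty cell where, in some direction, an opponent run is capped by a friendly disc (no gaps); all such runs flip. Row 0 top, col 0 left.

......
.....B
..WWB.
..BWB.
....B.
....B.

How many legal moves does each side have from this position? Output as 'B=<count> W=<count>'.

-- B to move --
(1,1): flips 2 -> legal
(1,2): flips 2 -> legal
(1,3): no bracket -> illegal
(1,4): flips 1 -> legal
(2,1): flips 2 -> legal
(3,1): no bracket -> illegal
(4,2): flips 1 -> legal
(4,3): no bracket -> illegal
B mobility = 5
-- W to move --
(0,4): no bracket -> illegal
(0,5): no bracket -> illegal
(1,3): no bracket -> illegal
(1,4): no bracket -> illegal
(2,1): no bracket -> illegal
(2,5): flips 1 -> legal
(3,1): flips 1 -> legal
(3,5): flips 1 -> legal
(4,1): flips 1 -> legal
(4,2): flips 1 -> legal
(4,3): no bracket -> illegal
(4,5): flips 1 -> legal
(5,3): no bracket -> illegal
(5,5): flips 1 -> legal
W mobility = 7

Answer: B=5 W=7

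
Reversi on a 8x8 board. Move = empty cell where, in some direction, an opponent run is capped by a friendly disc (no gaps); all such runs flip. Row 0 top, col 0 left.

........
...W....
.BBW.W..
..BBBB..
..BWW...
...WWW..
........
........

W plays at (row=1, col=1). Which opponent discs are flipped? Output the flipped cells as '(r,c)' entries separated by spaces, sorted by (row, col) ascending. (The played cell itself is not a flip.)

Dir NW: first cell '.' (not opp) -> no flip
Dir N: first cell '.' (not opp) -> no flip
Dir NE: first cell '.' (not opp) -> no flip
Dir W: first cell '.' (not opp) -> no flip
Dir E: first cell '.' (not opp) -> no flip
Dir SW: first cell '.' (not opp) -> no flip
Dir S: opp run (2,1), next='.' -> no flip
Dir SE: opp run (2,2) (3,3) capped by W -> flip

Answer: (2,2) (3,3)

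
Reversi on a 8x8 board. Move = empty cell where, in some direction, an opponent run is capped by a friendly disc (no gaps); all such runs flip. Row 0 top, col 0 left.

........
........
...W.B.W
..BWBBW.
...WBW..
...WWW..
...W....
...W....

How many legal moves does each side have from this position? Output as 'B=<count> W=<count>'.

Answer: B=13 W=8

Derivation:
-- B to move --
(1,2): flips 1 -> legal
(1,3): no bracket -> illegal
(1,4): flips 1 -> legal
(1,6): no bracket -> illegal
(1,7): no bracket -> illegal
(2,2): flips 1 -> legal
(2,4): no bracket -> illegal
(2,6): no bracket -> illegal
(3,7): flips 1 -> legal
(4,2): flips 1 -> legal
(4,6): flips 1 -> legal
(4,7): flips 1 -> legal
(5,2): flips 1 -> legal
(5,6): flips 1 -> legal
(6,2): flips 1 -> legal
(6,4): flips 1 -> legal
(6,5): flips 4 -> legal
(6,6): flips 1 -> legal
(7,2): no bracket -> illegal
(7,4): no bracket -> illegal
B mobility = 13
-- W to move --
(1,4): flips 1 -> legal
(1,5): flips 2 -> legal
(1,6): flips 2 -> legal
(2,1): flips 1 -> legal
(2,2): no bracket -> illegal
(2,4): flips 2 -> legal
(2,6): flips 2 -> legal
(3,1): flips 1 -> legal
(4,1): flips 1 -> legal
(4,2): no bracket -> illegal
(4,6): no bracket -> illegal
W mobility = 8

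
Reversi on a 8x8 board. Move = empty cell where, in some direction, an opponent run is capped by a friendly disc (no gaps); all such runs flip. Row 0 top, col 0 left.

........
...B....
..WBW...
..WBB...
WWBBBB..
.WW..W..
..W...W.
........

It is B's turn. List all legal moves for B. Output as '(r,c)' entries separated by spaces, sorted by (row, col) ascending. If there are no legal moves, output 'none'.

Answer: (1,1) (1,2) (1,4) (1,5) (2,1) (2,5) (3,1) (3,5) (5,0) (6,0) (6,1) (6,5) (7,2) (7,7)

Derivation:
(1,1): flips 1 -> legal
(1,2): flips 2 -> legal
(1,4): flips 1 -> legal
(1,5): flips 1 -> legal
(2,1): flips 2 -> legal
(2,5): flips 1 -> legal
(3,0): no bracket -> illegal
(3,1): flips 2 -> legal
(3,5): flips 1 -> legal
(4,6): no bracket -> illegal
(5,0): flips 2 -> legal
(5,3): no bracket -> illegal
(5,4): no bracket -> illegal
(5,6): no bracket -> illegal
(5,7): no bracket -> illegal
(6,0): flips 1 -> legal
(6,1): flips 1 -> legal
(6,3): no bracket -> illegal
(6,4): no bracket -> illegal
(6,5): flips 1 -> legal
(6,7): no bracket -> illegal
(7,1): no bracket -> illegal
(7,2): flips 2 -> legal
(7,3): no bracket -> illegal
(7,5): no bracket -> illegal
(7,6): no bracket -> illegal
(7,7): flips 2 -> legal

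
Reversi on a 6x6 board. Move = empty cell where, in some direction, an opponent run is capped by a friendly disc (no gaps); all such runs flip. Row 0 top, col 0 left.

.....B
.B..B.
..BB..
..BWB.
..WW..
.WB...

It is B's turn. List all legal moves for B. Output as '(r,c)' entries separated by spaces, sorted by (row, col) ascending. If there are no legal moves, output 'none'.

(2,4): no bracket -> illegal
(3,1): no bracket -> illegal
(4,0): no bracket -> illegal
(4,1): no bracket -> illegal
(4,4): flips 1 -> legal
(5,0): flips 1 -> legal
(5,3): flips 2 -> legal
(5,4): flips 1 -> legal

Answer: (4,4) (5,0) (5,3) (5,4)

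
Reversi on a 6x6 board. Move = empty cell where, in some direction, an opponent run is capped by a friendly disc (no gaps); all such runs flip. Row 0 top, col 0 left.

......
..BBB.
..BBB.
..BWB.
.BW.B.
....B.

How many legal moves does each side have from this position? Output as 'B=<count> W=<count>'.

-- B to move --
(3,1): no bracket -> illegal
(4,3): flips 2 -> legal
(5,1): flips 2 -> legal
(5,2): flips 1 -> legal
(5,3): no bracket -> illegal
B mobility = 3
-- W to move --
(0,1): no bracket -> illegal
(0,2): flips 3 -> legal
(0,3): flips 2 -> legal
(0,4): no bracket -> illegal
(0,5): no bracket -> illegal
(1,1): flips 1 -> legal
(1,5): flips 1 -> legal
(2,1): no bracket -> illegal
(2,5): no bracket -> illegal
(3,0): no bracket -> illegal
(3,1): flips 1 -> legal
(3,5): flips 1 -> legal
(4,0): flips 1 -> legal
(4,3): no bracket -> illegal
(4,5): no bracket -> illegal
(5,0): no bracket -> illegal
(5,1): no bracket -> illegal
(5,2): no bracket -> illegal
(5,3): no bracket -> illegal
(5,5): flips 1 -> legal
W mobility = 8

Answer: B=3 W=8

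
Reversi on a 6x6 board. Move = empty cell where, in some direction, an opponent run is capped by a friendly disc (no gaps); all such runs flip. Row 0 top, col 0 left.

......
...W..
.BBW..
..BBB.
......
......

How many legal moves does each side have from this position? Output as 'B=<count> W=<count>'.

-- B to move --
(0,2): no bracket -> illegal
(0,3): flips 2 -> legal
(0,4): flips 1 -> legal
(1,2): flips 1 -> legal
(1,4): flips 1 -> legal
(2,4): flips 1 -> legal
B mobility = 5
-- W to move --
(1,0): no bracket -> illegal
(1,1): no bracket -> illegal
(1,2): no bracket -> illegal
(2,0): flips 2 -> legal
(2,4): no bracket -> illegal
(2,5): no bracket -> illegal
(3,0): no bracket -> illegal
(3,1): flips 1 -> legal
(3,5): no bracket -> illegal
(4,1): flips 1 -> legal
(4,2): no bracket -> illegal
(4,3): flips 1 -> legal
(4,4): no bracket -> illegal
(4,5): flips 1 -> legal
W mobility = 5

Answer: B=5 W=5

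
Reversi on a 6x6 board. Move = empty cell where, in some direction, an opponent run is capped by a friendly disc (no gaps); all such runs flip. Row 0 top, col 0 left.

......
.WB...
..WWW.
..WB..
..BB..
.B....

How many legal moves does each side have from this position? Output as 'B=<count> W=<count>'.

Answer: B=7 W=8

Derivation:
-- B to move --
(0,0): flips 2 -> legal
(0,1): no bracket -> illegal
(0,2): no bracket -> illegal
(1,0): flips 1 -> legal
(1,3): flips 1 -> legal
(1,4): no bracket -> illegal
(1,5): flips 1 -> legal
(2,0): no bracket -> illegal
(2,1): flips 1 -> legal
(2,5): no bracket -> illegal
(3,1): flips 1 -> legal
(3,4): flips 1 -> legal
(3,5): no bracket -> illegal
(4,1): no bracket -> illegal
B mobility = 7
-- W to move --
(0,1): flips 1 -> legal
(0,2): flips 1 -> legal
(0,3): no bracket -> illegal
(1,3): flips 1 -> legal
(2,1): no bracket -> illegal
(3,1): no bracket -> illegal
(3,4): flips 1 -> legal
(4,0): no bracket -> illegal
(4,1): no bracket -> illegal
(4,4): flips 1 -> legal
(5,0): no bracket -> illegal
(5,2): flips 1 -> legal
(5,3): flips 2 -> legal
(5,4): flips 1 -> legal
W mobility = 8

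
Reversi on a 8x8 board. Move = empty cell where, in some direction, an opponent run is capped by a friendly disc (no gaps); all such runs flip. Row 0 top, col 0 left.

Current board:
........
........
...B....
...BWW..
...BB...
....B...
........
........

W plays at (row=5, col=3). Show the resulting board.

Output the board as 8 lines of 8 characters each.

Place W at (5,3); scan 8 dirs for brackets.
Dir NW: first cell '.' (not opp) -> no flip
Dir N: opp run (4,3) (3,3) (2,3), next='.' -> no flip
Dir NE: opp run (4,4) capped by W -> flip
Dir W: first cell '.' (not opp) -> no flip
Dir E: opp run (5,4), next='.' -> no flip
Dir SW: first cell '.' (not opp) -> no flip
Dir S: first cell '.' (not opp) -> no flip
Dir SE: first cell '.' (not opp) -> no flip
All flips: (4,4)

Answer: ........
........
...B....
...BWW..
...BW...
...WB...
........
........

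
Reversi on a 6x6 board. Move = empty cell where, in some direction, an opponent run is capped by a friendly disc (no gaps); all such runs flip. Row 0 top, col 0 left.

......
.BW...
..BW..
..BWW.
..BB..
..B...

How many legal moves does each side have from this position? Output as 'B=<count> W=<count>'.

Answer: B=7 W=7

Derivation:
-- B to move --
(0,1): no bracket -> illegal
(0,2): flips 1 -> legal
(0,3): no bracket -> illegal
(1,3): flips 3 -> legal
(1,4): flips 1 -> legal
(2,1): no bracket -> illegal
(2,4): flips 2 -> legal
(2,5): flips 1 -> legal
(3,5): flips 2 -> legal
(4,4): flips 1 -> legal
(4,5): no bracket -> illegal
B mobility = 7
-- W to move --
(0,0): flips 2 -> legal
(0,1): no bracket -> illegal
(0,2): no bracket -> illegal
(1,0): flips 1 -> legal
(1,3): no bracket -> illegal
(2,0): no bracket -> illegal
(2,1): flips 1 -> legal
(3,1): flips 1 -> legal
(4,1): flips 1 -> legal
(4,4): no bracket -> illegal
(5,1): flips 1 -> legal
(5,3): flips 1 -> legal
(5,4): no bracket -> illegal
W mobility = 7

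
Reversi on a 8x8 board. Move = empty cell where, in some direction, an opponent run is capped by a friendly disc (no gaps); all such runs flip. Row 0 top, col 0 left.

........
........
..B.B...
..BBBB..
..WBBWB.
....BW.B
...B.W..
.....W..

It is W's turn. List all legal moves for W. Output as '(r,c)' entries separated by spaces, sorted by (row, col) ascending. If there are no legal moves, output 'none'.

(1,1): flips 3 -> legal
(1,2): flips 2 -> legal
(1,3): no bracket -> illegal
(1,4): no bracket -> illegal
(1,5): flips 2 -> legal
(2,1): flips 3 -> legal
(2,3): flips 1 -> legal
(2,5): flips 1 -> legal
(2,6): no bracket -> illegal
(3,1): no bracket -> illegal
(3,6): no bracket -> illegal
(3,7): flips 1 -> legal
(4,1): no bracket -> illegal
(4,7): flips 1 -> legal
(5,2): no bracket -> illegal
(5,3): flips 1 -> legal
(5,6): no bracket -> illegal
(6,2): no bracket -> illegal
(6,4): no bracket -> illegal
(6,6): no bracket -> illegal
(6,7): no bracket -> illegal
(7,2): flips 2 -> legal
(7,3): no bracket -> illegal
(7,4): no bracket -> illegal

Answer: (1,1) (1,2) (1,5) (2,1) (2,3) (2,5) (3,7) (4,7) (5,3) (7,2)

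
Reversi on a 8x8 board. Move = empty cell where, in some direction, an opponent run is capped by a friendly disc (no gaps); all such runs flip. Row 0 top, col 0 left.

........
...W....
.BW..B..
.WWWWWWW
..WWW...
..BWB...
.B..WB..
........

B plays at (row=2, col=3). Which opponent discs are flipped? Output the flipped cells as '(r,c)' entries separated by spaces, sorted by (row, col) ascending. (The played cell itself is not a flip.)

Answer: (2,2)

Derivation:
Dir NW: first cell '.' (not opp) -> no flip
Dir N: opp run (1,3), next='.' -> no flip
Dir NE: first cell '.' (not opp) -> no flip
Dir W: opp run (2,2) capped by B -> flip
Dir E: first cell '.' (not opp) -> no flip
Dir SW: opp run (3,2), next='.' -> no flip
Dir S: opp run (3,3) (4,3) (5,3), next='.' -> no flip
Dir SE: opp run (3,4), next='.' -> no flip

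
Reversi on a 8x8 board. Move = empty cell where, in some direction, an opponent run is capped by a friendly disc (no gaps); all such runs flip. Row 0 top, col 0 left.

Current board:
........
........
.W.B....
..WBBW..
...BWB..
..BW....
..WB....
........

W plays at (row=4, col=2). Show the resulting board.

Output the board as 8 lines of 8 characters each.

Place W at (4,2); scan 8 dirs for brackets.
Dir NW: first cell '.' (not opp) -> no flip
Dir N: first cell 'W' (not opp) -> no flip
Dir NE: opp run (3,3), next='.' -> no flip
Dir W: first cell '.' (not opp) -> no flip
Dir E: opp run (4,3) capped by W -> flip
Dir SW: first cell '.' (not opp) -> no flip
Dir S: opp run (5,2) capped by W -> flip
Dir SE: first cell 'W' (not opp) -> no flip
All flips: (4,3) (5,2)

Answer: ........
........
.W.B....
..WBBW..
..WWWB..
..WW....
..WB....
........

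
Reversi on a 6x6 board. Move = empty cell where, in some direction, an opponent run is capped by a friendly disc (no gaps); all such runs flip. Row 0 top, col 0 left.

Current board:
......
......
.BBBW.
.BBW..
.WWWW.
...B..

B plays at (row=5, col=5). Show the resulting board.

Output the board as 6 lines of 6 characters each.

Place B at (5,5); scan 8 dirs for brackets.
Dir NW: opp run (4,4) (3,3) capped by B -> flip
Dir N: first cell '.' (not opp) -> no flip
Dir NE: edge -> no flip
Dir W: first cell '.' (not opp) -> no flip
Dir E: edge -> no flip
Dir SW: edge -> no flip
Dir S: edge -> no flip
Dir SE: edge -> no flip
All flips: (3,3) (4,4)

Answer: ......
......
.BBBW.
.BBB..
.WWWB.
...B.B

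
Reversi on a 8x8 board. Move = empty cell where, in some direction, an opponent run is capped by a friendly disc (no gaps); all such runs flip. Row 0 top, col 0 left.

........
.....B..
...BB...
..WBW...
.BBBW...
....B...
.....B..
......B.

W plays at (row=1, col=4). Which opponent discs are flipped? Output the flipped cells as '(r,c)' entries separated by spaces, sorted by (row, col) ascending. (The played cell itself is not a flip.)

Dir NW: first cell '.' (not opp) -> no flip
Dir N: first cell '.' (not opp) -> no flip
Dir NE: first cell '.' (not opp) -> no flip
Dir W: first cell '.' (not opp) -> no flip
Dir E: opp run (1,5), next='.' -> no flip
Dir SW: opp run (2,3) capped by W -> flip
Dir S: opp run (2,4) capped by W -> flip
Dir SE: first cell '.' (not opp) -> no flip

Answer: (2,3) (2,4)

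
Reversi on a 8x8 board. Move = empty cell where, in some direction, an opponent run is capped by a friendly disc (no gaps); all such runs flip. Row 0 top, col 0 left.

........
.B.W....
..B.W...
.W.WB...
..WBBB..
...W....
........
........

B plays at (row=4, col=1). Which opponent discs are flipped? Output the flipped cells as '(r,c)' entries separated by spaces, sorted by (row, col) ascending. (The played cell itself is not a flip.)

Dir NW: first cell '.' (not opp) -> no flip
Dir N: opp run (3,1), next='.' -> no flip
Dir NE: first cell '.' (not opp) -> no flip
Dir W: first cell '.' (not opp) -> no flip
Dir E: opp run (4,2) capped by B -> flip
Dir SW: first cell '.' (not opp) -> no flip
Dir S: first cell '.' (not opp) -> no flip
Dir SE: first cell '.' (not opp) -> no flip

Answer: (4,2)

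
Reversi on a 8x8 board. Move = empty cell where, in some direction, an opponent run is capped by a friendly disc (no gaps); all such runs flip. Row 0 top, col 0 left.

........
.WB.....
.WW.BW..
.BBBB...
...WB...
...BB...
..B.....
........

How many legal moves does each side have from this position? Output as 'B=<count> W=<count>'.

Answer: B=9 W=11

Derivation:
-- B to move --
(0,0): flips 2 -> legal
(0,1): flips 2 -> legal
(0,2): no bracket -> illegal
(1,0): flips 2 -> legal
(1,3): flips 1 -> legal
(1,4): no bracket -> illegal
(1,5): no bracket -> illegal
(1,6): flips 1 -> legal
(2,0): no bracket -> illegal
(2,3): no bracket -> illegal
(2,6): flips 1 -> legal
(3,0): flips 1 -> legal
(3,5): no bracket -> illegal
(3,6): no bracket -> illegal
(4,2): flips 1 -> legal
(5,2): flips 1 -> legal
B mobility = 9
-- W to move --
(0,1): no bracket -> illegal
(0,2): flips 1 -> legal
(0,3): flips 1 -> legal
(1,3): flips 1 -> legal
(1,4): no bracket -> illegal
(1,5): no bracket -> illegal
(2,0): no bracket -> illegal
(2,3): flips 2 -> legal
(3,0): no bracket -> illegal
(3,5): no bracket -> illegal
(4,0): flips 1 -> legal
(4,1): flips 1 -> legal
(4,2): flips 1 -> legal
(4,5): flips 1 -> legal
(5,1): no bracket -> illegal
(5,2): no bracket -> illegal
(5,5): flips 2 -> legal
(6,1): no bracket -> illegal
(6,3): flips 1 -> legal
(6,4): no bracket -> illegal
(6,5): flips 1 -> legal
(7,1): no bracket -> illegal
(7,2): no bracket -> illegal
(7,3): no bracket -> illegal
W mobility = 11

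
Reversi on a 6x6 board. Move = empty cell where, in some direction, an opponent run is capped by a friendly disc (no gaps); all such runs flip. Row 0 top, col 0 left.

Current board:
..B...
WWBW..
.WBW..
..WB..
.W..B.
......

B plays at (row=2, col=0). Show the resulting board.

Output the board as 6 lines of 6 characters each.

Answer: ..B...
WBBW..
BBBW..
..WB..
.W..B.
......

Derivation:
Place B at (2,0); scan 8 dirs for brackets.
Dir NW: edge -> no flip
Dir N: opp run (1,0), next='.' -> no flip
Dir NE: opp run (1,1) capped by B -> flip
Dir W: edge -> no flip
Dir E: opp run (2,1) capped by B -> flip
Dir SW: edge -> no flip
Dir S: first cell '.' (not opp) -> no flip
Dir SE: first cell '.' (not opp) -> no flip
All flips: (1,1) (2,1)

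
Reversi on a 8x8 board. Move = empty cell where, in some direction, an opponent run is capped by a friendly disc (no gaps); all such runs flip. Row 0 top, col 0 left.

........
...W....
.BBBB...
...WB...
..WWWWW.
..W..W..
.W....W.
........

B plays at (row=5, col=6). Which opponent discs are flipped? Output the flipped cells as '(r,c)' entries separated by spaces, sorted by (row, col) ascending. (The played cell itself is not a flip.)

Answer: (4,5)

Derivation:
Dir NW: opp run (4,5) capped by B -> flip
Dir N: opp run (4,6), next='.' -> no flip
Dir NE: first cell '.' (not opp) -> no flip
Dir W: opp run (5,5), next='.' -> no flip
Dir E: first cell '.' (not opp) -> no flip
Dir SW: first cell '.' (not opp) -> no flip
Dir S: opp run (6,6), next='.' -> no flip
Dir SE: first cell '.' (not opp) -> no flip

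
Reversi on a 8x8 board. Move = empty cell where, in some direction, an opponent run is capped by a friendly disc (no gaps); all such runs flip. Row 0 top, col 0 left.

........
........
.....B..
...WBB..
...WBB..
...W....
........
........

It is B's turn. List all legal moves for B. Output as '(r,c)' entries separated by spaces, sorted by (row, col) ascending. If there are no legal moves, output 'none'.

Answer: (2,2) (3,2) (4,2) (5,2) (6,2)

Derivation:
(2,2): flips 1 -> legal
(2,3): no bracket -> illegal
(2,4): no bracket -> illegal
(3,2): flips 1 -> legal
(4,2): flips 1 -> legal
(5,2): flips 1 -> legal
(5,4): no bracket -> illegal
(6,2): flips 1 -> legal
(6,3): no bracket -> illegal
(6,4): no bracket -> illegal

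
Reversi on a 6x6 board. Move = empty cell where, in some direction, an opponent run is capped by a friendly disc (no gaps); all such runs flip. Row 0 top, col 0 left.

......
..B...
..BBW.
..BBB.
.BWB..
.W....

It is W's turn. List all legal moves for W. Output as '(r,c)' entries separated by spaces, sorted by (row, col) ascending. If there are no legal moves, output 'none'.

(0,1): no bracket -> illegal
(0,2): flips 3 -> legal
(0,3): no bracket -> illegal
(1,1): no bracket -> illegal
(1,3): no bracket -> illegal
(1,4): no bracket -> illegal
(2,1): flips 2 -> legal
(2,5): no bracket -> illegal
(3,0): no bracket -> illegal
(3,1): flips 1 -> legal
(3,5): no bracket -> illegal
(4,0): flips 1 -> legal
(4,4): flips 2 -> legal
(4,5): no bracket -> illegal
(5,0): no bracket -> illegal
(5,2): no bracket -> illegal
(5,3): no bracket -> illegal
(5,4): no bracket -> illegal

Answer: (0,2) (2,1) (3,1) (4,0) (4,4)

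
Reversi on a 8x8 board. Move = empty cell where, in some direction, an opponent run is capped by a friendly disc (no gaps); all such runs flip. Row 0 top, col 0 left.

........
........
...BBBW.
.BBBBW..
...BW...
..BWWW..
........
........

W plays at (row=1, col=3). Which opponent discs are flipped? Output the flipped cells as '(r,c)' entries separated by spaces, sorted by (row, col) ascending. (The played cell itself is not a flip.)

Answer: (2,3) (2,4) (3,3) (4,3)

Derivation:
Dir NW: first cell '.' (not opp) -> no flip
Dir N: first cell '.' (not opp) -> no flip
Dir NE: first cell '.' (not opp) -> no flip
Dir W: first cell '.' (not opp) -> no flip
Dir E: first cell '.' (not opp) -> no flip
Dir SW: first cell '.' (not opp) -> no flip
Dir S: opp run (2,3) (3,3) (4,3) capped by W -> flip
Dir SE: opp run (2,4) capped by W -> flip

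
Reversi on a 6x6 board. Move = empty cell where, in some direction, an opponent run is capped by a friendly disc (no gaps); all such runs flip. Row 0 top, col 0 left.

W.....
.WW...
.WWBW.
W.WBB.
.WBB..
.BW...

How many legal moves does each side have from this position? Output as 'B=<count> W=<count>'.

-- B to move --
(0,1): flips 1 -> legal
(0,2): flips 3 -> legal
(0,3): no bracket -> illegal
(1,0): flips 2 -> legal
(1,3): no bracket -> illegal
(1,4): flips 1 -> legal
(1,5): flips 1 -> legal
(2,0): flips 2 -> legal
(2,5): flips 1 -> legal
(3,1): flips 2 -> legal
(3,5): no bracket -> illegal
(4,0): flips 1 -> legal
(5,0): flips 2 -> legal
(5,3): flips 1 -> legal
B mobility = 11
-- W to move --
(1,3): no bracket -> illegal
(1,4): flips 1 -> legal
(2,5): flips 2 -> legal
(3,1): no bracket -> illegal
(3,5): flips 2 -> legal
(4,0): no bracket -> illegal
(4,4): flips 4 -> legal
(4,5): flips 2 -> legal
(5,0): flips 1 -> legal
(5,3): no bracket -> illegal
(5,4): flips 1 -> legal
W mobility = 7

Answer: B=11 W=7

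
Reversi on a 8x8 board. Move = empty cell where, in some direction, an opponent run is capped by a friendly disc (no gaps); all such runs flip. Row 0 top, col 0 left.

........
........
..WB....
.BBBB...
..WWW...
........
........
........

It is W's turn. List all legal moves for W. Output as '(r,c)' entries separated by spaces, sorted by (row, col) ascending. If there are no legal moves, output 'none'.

(1,2): no bracket -> illegal
(1,3): flips 2 -> legal
(1,4): no bracket -> illegal
(2,0): flips 1 -> legal
(2,1): flips 1 -> legal
(2,4): flips 3 -> legal
(2,5): flips 1 -> legal
(3,0): no bracket -> illegal
(3,5): no bracket -> illegal
(4,0): flips 1 -> legal
(4,1): no bracket -> illegal
(4,5): no bracket -> illegal

Answer: (1,3) (2,0) (2,1) (2,4) (2,5) (4,0)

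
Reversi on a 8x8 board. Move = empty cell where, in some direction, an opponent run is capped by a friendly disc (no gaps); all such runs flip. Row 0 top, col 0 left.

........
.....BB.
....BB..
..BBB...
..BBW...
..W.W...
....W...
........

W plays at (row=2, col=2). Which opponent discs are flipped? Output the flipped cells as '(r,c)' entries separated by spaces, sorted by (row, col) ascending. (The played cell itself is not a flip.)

Answer: (3,2) (3,3) (4,2)

Derivation:
Dir NW: first cell '.' (not opp) -> no flip
Dir N: first cell '.' (not opp) -> no flip
Dir NE: first cell '.' (not opp) -> no flip
Dir W: first cell '.' (not opp) -> no flip
Dir E: first cell '.' (not opp) -> no flip
Dir SW: first cell '.' (not opp) -> no flip
Dir S: opp run (3,2) (4,2) capped by W -> flip
Dir SE: opp run (3,3) capped by W -> flip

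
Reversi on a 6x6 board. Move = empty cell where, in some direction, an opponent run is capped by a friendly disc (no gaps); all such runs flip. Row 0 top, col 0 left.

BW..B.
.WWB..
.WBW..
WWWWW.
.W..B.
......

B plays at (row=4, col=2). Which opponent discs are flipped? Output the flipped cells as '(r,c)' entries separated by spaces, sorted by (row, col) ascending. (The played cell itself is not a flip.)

Dir NW: opp run (3,1), next='.' -> no flip
Dir N: opp run (3,2) capped by B -> flip
Dir NE: opp run (3,3), next='.' -> no flip
Dir W: opp run (4,1), next='.' -> no flip
Dir E: first cell '.' (not opp) -> no flip
Dir SW: first cell '.' (not opp) -> no flip
Dir S: first cell '.' (not opp) -> no flip
Dir SE: first cell '.' (not opp) -> no flip

Answer: (3,2)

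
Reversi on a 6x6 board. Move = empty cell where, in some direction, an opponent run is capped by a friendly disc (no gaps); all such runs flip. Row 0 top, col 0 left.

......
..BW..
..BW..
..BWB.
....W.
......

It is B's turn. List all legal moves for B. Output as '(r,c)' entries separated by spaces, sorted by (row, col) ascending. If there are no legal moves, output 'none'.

Answer: (0,4) (1,4) (2,4) (5,4) (5,5)

Derivation:
(0,2): no bracket -> illegal
(0,3): no bracket -> illegal
(0,4): flips 1 -> legal
(1,4): flips 2 -> legal
(2,4): flips 1 -> legal
(3,5): no bracket -> illegal
(4,2): no bracket -> illegal
(4,3): no bracket -> illegal
(4,5): no bracket -> illegal
(5,3): no bracket -> illegal
(5,4): flips 1 -> legal
(5,5): flips 2 -> legal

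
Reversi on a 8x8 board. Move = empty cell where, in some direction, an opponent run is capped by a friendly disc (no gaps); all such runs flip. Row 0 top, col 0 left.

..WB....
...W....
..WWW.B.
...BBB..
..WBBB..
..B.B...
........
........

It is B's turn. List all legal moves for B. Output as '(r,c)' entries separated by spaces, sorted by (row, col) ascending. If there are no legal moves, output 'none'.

(0,1): flips 1 -> legal
(0,4): no bracket -> illegal
(1,1): flips 1 -> legal
(1,2): flips 1 -> legal
(1,4): flips 1 -> legal
(1,5): flips 1 -> legal
(2,1): no bracket -> illegal
(2,5): no bracket -> illegal
(3,1): no bracket -> illegal
(3,2): flips 1 -> legal
(4,1): flips 1 -> legal
(5,1): flips 1 -> legal
(5,3): no bracket -> illegal

Answer: (0,1) (1,1) (1,2) (1,4) (1,5) (3,2) (4,1) (5,1)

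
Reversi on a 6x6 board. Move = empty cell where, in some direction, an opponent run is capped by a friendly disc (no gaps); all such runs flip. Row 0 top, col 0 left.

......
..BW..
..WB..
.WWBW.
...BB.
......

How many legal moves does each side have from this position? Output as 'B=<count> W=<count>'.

Answer: B=11 W=9

Derivation:
-- B to move --
(0,2): no bracket -> illegal
(0,3): flips 1 -> legal
(0,4): no bracket -> illegal
(1,1): flips 1 -> legal
(1,4): flips 1 -> legal
(2,0): no bracket -> illegal
(2,1): flips 2 -> legal
(2,4): flips 1 -> legal
(2,5): flips 1 -> legal
(3,0): flips 2 -> legal
(3,5): flips 1 -> legal
(4,0): no bracket -> illegal
(4,1): flips 1 -> legal
(4,2): flips 2 -> legal
(4,5): flips 1 -> legal
B mobility = 11
-- W to move --
(0,1): flips 2 -> legal
(0,2): flips 1 -> legal
(0,3): no bracket -> illegal
(1,1): flips 1 -> legal
(1,4): flips 1 -> legal
(2,1): no bracket -> illegal
(2,4): flips 1 -> legal
(3,5): no bracket -> illegal
(4,2): no bracket -> illegal
(4,5): no bracket -> illegal
(5,2): flips 1 -> legal
(5,3): flips 3 -> legal
(5,4): flips 2 -> legal
(5,5): flips 2 -> legal
W mobility = 9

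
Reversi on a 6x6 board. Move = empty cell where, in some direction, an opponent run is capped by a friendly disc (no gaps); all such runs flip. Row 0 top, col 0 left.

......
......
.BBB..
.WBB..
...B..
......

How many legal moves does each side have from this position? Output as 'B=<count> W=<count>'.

Answer: B=3 W=3

Derivation:
-- B to move --
(2,0): no bracket -> illegal
(3,0): flips 1 -> legal
(4,0): flips 1 -> legal
(4,1): flips 1 -> legal
(4,2): no bracket -> illegal
B mobility = 3
-- W to move --
(1,0): no bracket -> illegal
(1,1): flips 1 -> legal
(1,2): no bracket -> illegal
(1,3): flips 1 -> legal
(1,4): no bracket -> illegal
(2,0): no bracket -> illegal
(2,4): no bracket -> illegal
(3,0): no bracket -> illegal
(3,4): flips 2 -> legal
(4,1): no bracket -> illegal
(4,2): no bracket -> illegal
(4,4): no bracket -> illegal
(5,2): no bracket -> illegal
(5,3): no bracket -> illegal
(5,4): no bracket -> illegal
W mobility = 3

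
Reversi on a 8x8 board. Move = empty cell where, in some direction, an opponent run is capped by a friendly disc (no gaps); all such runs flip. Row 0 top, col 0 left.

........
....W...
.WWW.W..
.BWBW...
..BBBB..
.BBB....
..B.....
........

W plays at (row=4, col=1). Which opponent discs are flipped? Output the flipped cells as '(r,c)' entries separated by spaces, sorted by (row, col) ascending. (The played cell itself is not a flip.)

Dir NW: first cell '.' (not opp) -> no flip
Dir N: opp run (3,1) capped by W -> flip
Dir NE: first cell 'W' (not opp) -> no flip
Dir W: first cell '.' (not opp) -> no flip
Dir E: opp run (4,2) (4,3) (4,4) (4,5), next='.' -> no flip
Dir SW: first cell '.' (not opp) -> no flip
Dir S: opp run (5,1), next='.' -> no flip
Dir SE: opp run (5,2), next='.' -> no flip

Answer: (3,1)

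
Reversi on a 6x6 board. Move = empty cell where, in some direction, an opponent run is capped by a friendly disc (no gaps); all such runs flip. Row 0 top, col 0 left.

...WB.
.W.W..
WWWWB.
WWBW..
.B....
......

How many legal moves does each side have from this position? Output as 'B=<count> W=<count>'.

Answer: B=8 W=9

Derivation:
-- B to move --
(0,0): no bracket -> illegal
(0,1): flips 3 -> legal
(0,2): flips 2 -> legal
(1,0): flips 1 -> legal
(1,2): flips 1 -> legal
(1,4): flips 1 -> legal
(3,4): flips 1 -> legal
(4,0): flips 3 -> legal
(4,2): flips 1 -> legal
(4,3): no bracket -> illegal
(4,4): no bracket -> illegal
B mobility = 8
-- W to move --
(0,5): flips 1 -> legal
(1,4): no bracket -> illegal
(1,5): flips 1 -> legal
(2,5): flips 1 -> legal
(3,4): no bracket -> illegal
(3,5): flips 1 -> legal
(4,0): no bracket -> illegal
(4,2): flips 1 -> legal
(4,3): flips 1 -> legal
(5,0): flips 2 -> legal
(5,1): flips 1 -> legal
(5,2): flips 1 -> legal
W mobility = 9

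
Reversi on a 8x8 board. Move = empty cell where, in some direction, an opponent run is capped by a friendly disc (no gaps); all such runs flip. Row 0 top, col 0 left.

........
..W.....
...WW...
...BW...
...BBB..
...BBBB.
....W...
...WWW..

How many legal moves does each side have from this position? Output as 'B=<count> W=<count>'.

-- B to move --
(0,1): flips 3 -> legal
(0,2): no bracket -> illegal
(0,3): no bracket -> illegal
(1,1): no bracket -> illegal
(1,3): flips 1 -> legal
(1,4): flips 2 -> legal
(1,5): flips 1 -> legal
(2,1): no bracket -> illegal
(2,2): no bracket -> illegal
(2,5): flips 1 -> legal
(3,2): no bracket -> illegal
(3,5): flips 1 -> legal
(6,2): no bracket -> illegal
(6,3): no bracket -> illegal
(6,5): no bracket -> illegal
(6,6): no bracket -> illegal
(7,2): no bracket -> illegal
(7,6): no bracket -> illegal
B mobility = 6
-- W to move --
(2,2): no bracket -> illegal
(3,2): flips 1 -> legal
(3,5): no bracket -> illegal
(3,6): no bracket -> illegal
(4,2): flips 2 -> legal
(4,6): flips 1 -> legal
(4,7): no bracket -> illegal
(5,2): flips 1 -> legal
(5,7): no bracket -> illegal
(6,2): no bracket -> illegal
(6,3): flips 3 -> legal
(6,5): no bracket -> illegal
(6,6): no bracket -> illegal
(6,7): flips 2 -> legal
W mobility = 6

Answer: B=6 W=6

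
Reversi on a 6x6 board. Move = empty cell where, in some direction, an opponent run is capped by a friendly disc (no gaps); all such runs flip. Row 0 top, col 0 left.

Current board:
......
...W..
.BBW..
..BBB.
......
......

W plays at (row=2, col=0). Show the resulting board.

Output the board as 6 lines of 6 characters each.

Place W at (2,0); scan 8 dirs for brackets.
Dir NW: edge -> no flip
Dir N: first cell '.' (not opp) -> no flip
Dir NE: first cell '.' (not opp) -> no flip
Dir W: edge -> no flip
Dir E: opp run (2,1) (2,2) capped by W -> flip
Dir SW: edge -> no flip
Dir S: first cell '.' (not opp) -> no flip
Dir SE: first cell '.' (not opp) -> no flip
All flips: (2,1) (2,2)

Answer: ......
...W..
WWWW..
..BBB.
......
......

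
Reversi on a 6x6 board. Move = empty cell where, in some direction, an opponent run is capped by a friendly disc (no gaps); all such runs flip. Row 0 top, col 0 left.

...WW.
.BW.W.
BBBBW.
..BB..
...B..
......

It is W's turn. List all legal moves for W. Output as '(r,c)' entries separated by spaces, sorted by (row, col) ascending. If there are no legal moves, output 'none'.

Answer: (1,0) (3,0) (3,4) (4,1) (4,2)

Derivation:
(0,0): no bracket -> illegal
(0,1): no bracket -> illegal
(0,2): no bracket -> illegal
(1,0): flips 1 -> legal
(1,3): no bracket -> illegal
(3,0): flips 1 -> legal
(3,1): no bracket -> illegal
(3,4): flips 1 -> legal
(4,1): flips 2 -> legal
(4,2): flips 3 -> legal
(4,4): no bracket -> illegal
(5,2): no bracket -> illegal
(5,3): no bracket -> illegal
(5,4): no bracket -> illegal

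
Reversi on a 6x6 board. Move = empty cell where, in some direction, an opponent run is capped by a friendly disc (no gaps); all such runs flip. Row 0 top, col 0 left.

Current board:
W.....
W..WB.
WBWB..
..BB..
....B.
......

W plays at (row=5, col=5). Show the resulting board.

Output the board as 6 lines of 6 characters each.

Place W at (5,5); scan 8 dirs for brackets.
Dir NW: opp run (4,4) (3,3) capped by W -> flip
Dir N: first cell '.' (not opp) -> no flip
Dir NE: edge -> no flip
Dir W: first cell '.' (not opp) -> no flip
Dir E: edge -> no flip
Dir SW: edge -> no flip
Dir S: edge -> no flip
Dir SE: edge -> no flip
All flips: (3,3) (4,4)

Answer: W.....
W..WB.
WBWB..
..BW..
....W.
.....W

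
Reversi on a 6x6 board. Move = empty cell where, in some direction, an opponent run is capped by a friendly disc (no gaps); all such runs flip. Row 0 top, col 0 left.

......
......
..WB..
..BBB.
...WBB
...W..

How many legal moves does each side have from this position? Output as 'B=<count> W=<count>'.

Answer: B=6 W=7

Derivation:
-- B to move --
(1,1): flips 1 -> legal
(1,2): flips 1 -> legal
(1,3): no bracket -> illegal
(2,1): flips 1 -> legal
(3,1): no bracket -> illegal
(4,2): flips 1 -> legal
(5,2): flips 1 -> legal
(5,4): flips 1 -> legal
B mobility = 6
-- W to move --
(1,2): no bracket -> illegal
(1,3): flips 2 -> legal
(1,4): no bracket -> illegal
(2,1): flips 1 -> legal
(2,4): flips 1 -> legal
(2,5): flips 1 -> legal
(3,1): no bracket -> illegal
(3,5): flips 1 -> legal
(4,1): no bracket -> illegal
(4,2): flips 1 -> legal
(5,4): no bracket -> illegal
(5,5): flips 2 -> legal
W mobility = 7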